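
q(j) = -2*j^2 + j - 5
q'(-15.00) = 61.00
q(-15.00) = -470.00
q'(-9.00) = 37.00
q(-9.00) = -176.00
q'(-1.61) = 7.44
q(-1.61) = -11.79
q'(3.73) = -13.92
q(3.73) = -29.10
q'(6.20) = -23.80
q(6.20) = -75.68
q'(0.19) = 0.24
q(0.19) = -4.88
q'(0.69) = -1.76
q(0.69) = -5.26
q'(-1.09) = 5.36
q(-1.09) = -8.47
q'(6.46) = -24.84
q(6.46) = -82.00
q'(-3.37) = 14.48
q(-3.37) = -31.08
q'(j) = 1 - 4*j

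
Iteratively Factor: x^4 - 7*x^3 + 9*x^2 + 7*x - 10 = (x - 5)*(x^3 - 2*x^2 - x + 2) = (x - 5)*(x - 2)*(x^2 - 1) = (x - 5)*(x - 2)*(x + 1)*(x - 1)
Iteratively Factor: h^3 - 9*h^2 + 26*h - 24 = (h - 2)*(h^2 - 7*h + 12) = (h - 3)*(h - 2)*(h - 4)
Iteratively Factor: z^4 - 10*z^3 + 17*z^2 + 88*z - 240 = (z + 3)*(z^3 - 13*z^2 + 56*z - 80) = (z - 4)*(z + 3)*(z^2 - 9*z + 20) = (z - 5)*(z - 4)*(z + 3)*(z - 4)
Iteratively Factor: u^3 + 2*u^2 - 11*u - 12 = (u + 4)*(u^2 - 2*u - 3) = (u + 1)*(u + 4)*(u - 3)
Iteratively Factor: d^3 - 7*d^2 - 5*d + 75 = (d - 5)*(d^2 - 2*d - 15) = (d - 5)^2*(d + 3)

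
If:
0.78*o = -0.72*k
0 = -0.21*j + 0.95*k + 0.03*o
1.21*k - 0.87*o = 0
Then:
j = 0.00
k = 0.00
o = 0.00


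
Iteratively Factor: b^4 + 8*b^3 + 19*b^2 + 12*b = (b + 1)*(b^3 + 7*b^2 + 12*b) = (b + 1)*(b + 4)*(b^2 + 3*b) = b*(b + 1)*(b + 4)*(b + 3)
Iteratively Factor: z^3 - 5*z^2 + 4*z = (z - 4)*(z^2 - z) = z*(z - 4)*(z - 1)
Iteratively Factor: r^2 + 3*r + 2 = (r + 1)*(r + 2)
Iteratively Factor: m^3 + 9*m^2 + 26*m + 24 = (m + 3)*(m^2 + 6*m + 8) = (m + 2)*(m + 3)*(m + 4)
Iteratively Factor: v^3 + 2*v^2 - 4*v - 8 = (v + 2)*(v^2 - 4) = (v - 2)*(v + 2)*(v + 2)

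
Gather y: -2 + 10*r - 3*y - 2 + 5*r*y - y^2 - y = 10*r - y^2 + y*(5*r - 4) - 4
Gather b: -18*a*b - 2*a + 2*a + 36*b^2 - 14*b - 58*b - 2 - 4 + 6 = 36*b^2 + b*(-18*a - 72)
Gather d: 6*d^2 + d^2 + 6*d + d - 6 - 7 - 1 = 7*d^2 + 7*d - 14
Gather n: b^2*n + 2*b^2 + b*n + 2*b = 2*b^2 + 2*b + n*(b^2 + b)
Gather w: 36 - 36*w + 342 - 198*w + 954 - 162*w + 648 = 1980 - 396*w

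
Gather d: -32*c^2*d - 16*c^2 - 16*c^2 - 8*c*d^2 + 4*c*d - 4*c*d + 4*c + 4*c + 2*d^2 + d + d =-32*c^2 + 8*c + d^2*(2 - 8*c) + d*(2 - 32*c^2)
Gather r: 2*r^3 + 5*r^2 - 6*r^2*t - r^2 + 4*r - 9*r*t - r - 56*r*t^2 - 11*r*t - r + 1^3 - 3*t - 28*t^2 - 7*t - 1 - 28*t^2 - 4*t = 2*r^3 + r^2*(4 - 6*t) + r*(-56*t^2 - 20*t + 2) - 56*t^2 - 14*t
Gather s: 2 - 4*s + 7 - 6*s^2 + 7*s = -6*s^2 + 3*s + 9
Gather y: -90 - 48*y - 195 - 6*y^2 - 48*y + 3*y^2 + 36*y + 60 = -3*y^2 - 60*y - 225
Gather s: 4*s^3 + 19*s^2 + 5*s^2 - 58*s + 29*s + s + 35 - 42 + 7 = 4*s^3 + 24*s^2 - 28*s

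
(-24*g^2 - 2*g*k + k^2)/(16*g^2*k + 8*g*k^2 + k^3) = (-6*g + k)/(k*(4*g + k))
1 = 1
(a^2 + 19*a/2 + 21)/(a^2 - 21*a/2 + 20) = (2*a^2 + 19*a + 42)/(2*a^2 - 21*a + 40)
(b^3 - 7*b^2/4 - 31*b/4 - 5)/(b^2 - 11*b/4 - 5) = b + 1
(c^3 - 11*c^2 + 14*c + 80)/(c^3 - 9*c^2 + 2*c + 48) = (c - 5)/(c - 3)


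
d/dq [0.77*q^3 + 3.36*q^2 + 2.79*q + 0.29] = 2.31*q^2 + 6.72*q + 2.79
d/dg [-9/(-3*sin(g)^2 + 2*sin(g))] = 18*(-3/tan(g) + cos(g)/sin(g)^2)/(3*sin(g) - 2)^2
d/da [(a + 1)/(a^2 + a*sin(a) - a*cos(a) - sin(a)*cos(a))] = (a^2 + a*sin(a) - a*cos(a) - (a + 1)*(sqrt(2)*a*sin(a + pi/4) + 2*a - cos(2*a) - sqrt(2)*cos(a + pi/4)) - sin(2*a)/2)/((a + sin(a))^2*(a - cos(a))^2)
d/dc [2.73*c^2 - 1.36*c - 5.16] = 5.46*c - 1.36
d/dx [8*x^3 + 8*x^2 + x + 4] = 24*x^2 + 16*x + 1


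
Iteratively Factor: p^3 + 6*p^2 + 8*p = (p + 4)*(p^2 + 2*p) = p*(p + 4)*(p + 2)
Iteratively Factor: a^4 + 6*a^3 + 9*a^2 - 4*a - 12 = (a + 3)*(a^3 + 3*a^2 - 4) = (a - 1)*(a + 3)*(a^2 + 4*a + 4) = (a - 1)*(a + 2)*(a + 3)*(a + 2)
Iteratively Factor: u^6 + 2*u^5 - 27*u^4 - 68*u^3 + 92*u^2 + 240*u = (u - 2)*(u^5 + 4*u^4 - 19*u^3 - 106*u^2 - 120*u) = u*(u - 2)*(u^4 + 4*u^3 - 19*u^2 - 106*u - 120) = u*(u - 2)*(u + 2)*(u^3 + 2*u^2 - 23*u - 60) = u*(u - 2)*(u + 2)*(u + 4)*(u^2 - 2*u - 15) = u*(u - 5)*(u - 2)*(u + 2)*(u + 4)*(u + 3)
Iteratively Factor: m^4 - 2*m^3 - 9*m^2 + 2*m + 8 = (m + 1)*(m^3 - 3*m^2 - 6*m + 8) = (m - 1)*(m + 1)*(m^2 - 2*m - 8) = (m - 1)*(m + 1)*(m + 2)*(m - 4)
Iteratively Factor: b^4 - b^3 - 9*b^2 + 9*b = (b - 3)*(b^3 + 2*b^2 - 3*b) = b*(b - 3)*(b^2 + 2*b - 3) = b*(b - 3)*(b + 3)*(b - 1)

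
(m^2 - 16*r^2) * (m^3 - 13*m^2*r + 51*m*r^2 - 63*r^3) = m^5 - 13*m^4*r + 35*m^3*r^2 + 145*m^2*r^3 - 816*m*r^4 + 1008*r^5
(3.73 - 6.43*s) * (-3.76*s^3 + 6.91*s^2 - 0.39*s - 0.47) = 24.1768*s^4 - 58.4561*s^3 + 28.282*s^2 + 1.5674*s - 1.7531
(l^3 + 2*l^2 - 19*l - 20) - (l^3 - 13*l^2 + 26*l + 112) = 15*l^2 - 45*l - 132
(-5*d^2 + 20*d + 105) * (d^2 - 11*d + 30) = -5*d^4 + 75*d^3 - 265*d^2 - 555*d + 3150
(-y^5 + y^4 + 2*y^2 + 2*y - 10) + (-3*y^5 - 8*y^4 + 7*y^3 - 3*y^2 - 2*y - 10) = -4*y^5 - 7*y^4 + 7*y^3 - y^2 - 20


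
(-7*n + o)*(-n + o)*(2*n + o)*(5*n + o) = 70*n^4 - 31*n^3*o - 39*n^2*o^2 - n*o^3 + o^4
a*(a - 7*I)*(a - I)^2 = a^4 - 9*I*a^3 - 15*a^2 + 7*I*a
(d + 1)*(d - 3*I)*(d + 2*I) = d^3 + d^2 - I*d^2 + 6*d - I*d + 6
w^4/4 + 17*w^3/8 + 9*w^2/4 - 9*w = w*(w/4 + 1)*(w - 3/2)*(w + 6)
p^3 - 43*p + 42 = (p - 6)*(p - 1)*(p + 7)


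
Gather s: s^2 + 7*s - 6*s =s^2 + s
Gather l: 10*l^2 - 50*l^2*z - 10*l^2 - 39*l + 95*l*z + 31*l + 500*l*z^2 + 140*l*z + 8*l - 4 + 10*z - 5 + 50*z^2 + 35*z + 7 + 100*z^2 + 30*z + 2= -50*l^2*z + l*(500*z^2 + 235*z) + 150*z^2 + 75*z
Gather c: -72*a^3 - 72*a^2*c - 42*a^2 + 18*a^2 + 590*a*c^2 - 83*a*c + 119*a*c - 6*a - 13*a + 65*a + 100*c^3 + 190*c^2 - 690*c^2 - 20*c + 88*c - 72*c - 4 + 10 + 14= -72*a^3 - 24*a^2 + 46*a + 100*c^3 + c^2*(590*a - 500) + c*(-72*a^2 + 36*a - 4) + 20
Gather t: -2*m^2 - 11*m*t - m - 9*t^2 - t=-2*m^2 - m - 9*t^2 + t*(-11*m - 1)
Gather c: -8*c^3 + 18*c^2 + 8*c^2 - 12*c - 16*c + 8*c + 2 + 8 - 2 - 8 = -8*c^3 + 26*c^2 - 20*c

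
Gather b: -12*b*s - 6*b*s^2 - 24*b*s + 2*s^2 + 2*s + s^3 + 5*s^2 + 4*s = b*(-6*s^2 - 36*s) + s^3 + 7*s^2 + 6*s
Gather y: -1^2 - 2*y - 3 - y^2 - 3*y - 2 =-y^2 - 5*y - 6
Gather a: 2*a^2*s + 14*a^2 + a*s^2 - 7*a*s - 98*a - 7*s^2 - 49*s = a^2*(2*s + 14) + a*(s^2 - 7*s - 98) - 7*s^2 - 49*s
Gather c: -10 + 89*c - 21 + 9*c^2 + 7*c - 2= 9*c^2 + 96*c - 33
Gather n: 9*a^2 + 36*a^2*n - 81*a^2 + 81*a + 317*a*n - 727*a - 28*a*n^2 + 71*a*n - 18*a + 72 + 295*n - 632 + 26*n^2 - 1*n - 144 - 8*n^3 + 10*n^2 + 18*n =-72*a^2 - 664*a - 8*n^3 + n^2*(36 - 28*a) + n*(36*a^2 + 388*a + 312) - 704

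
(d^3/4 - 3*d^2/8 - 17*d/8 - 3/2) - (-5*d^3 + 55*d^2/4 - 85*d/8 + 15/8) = 21*d^3/4 - 113*d^2/8 + 17*d/2 - 27/8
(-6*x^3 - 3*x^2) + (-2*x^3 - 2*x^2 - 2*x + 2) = -8*x^3 - 5*x^2 - 2*x + 2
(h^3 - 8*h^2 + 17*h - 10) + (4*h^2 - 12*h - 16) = h^3 - 4*h^2 + 5*h - 26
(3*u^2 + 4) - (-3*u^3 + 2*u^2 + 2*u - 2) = 3*u^3 + u^2 - 2*u + 6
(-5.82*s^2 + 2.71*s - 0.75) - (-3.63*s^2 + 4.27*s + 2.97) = -2.19*s^2 - 1.56*s - 3.72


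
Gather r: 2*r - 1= 2*r - 1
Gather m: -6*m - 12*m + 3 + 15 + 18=36 - 18*m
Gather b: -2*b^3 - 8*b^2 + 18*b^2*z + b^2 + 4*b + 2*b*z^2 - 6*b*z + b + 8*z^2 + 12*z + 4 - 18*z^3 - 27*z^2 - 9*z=-2*b^3 + b^2*(18*z - 7) + b*(2*z^2 - 6*z + 5) - 18*z^3 - 19*z^2 + 3*z + 4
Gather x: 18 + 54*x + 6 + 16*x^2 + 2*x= 16*x^2 + 56*x + 24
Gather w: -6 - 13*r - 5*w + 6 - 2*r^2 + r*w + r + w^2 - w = -2*r^2 - 12*r + w^2 + w*(r - 6)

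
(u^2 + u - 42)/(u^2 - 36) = (u + 7)/(u + 6)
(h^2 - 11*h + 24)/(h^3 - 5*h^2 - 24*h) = (h - 3)/(h*(h + 3))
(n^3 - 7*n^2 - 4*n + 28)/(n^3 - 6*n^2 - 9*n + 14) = (n - 2)/(n - 1)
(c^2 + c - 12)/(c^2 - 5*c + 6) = (c + 4)/(c - 2)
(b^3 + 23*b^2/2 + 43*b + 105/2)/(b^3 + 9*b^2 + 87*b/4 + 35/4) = 2*(b + 3)/(2*b + 1)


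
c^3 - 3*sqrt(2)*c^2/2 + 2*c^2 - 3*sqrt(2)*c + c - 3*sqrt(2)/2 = (c + 1)^2*(c - 3*sqrt(2)/2)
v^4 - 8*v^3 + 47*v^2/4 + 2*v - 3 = (v - 6)*(v - 2)*(v - 1/2)*(v + 1/2)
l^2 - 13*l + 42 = (l - 7)*(l - 6)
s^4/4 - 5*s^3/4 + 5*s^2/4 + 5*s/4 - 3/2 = (s/4 + 1/4)*(s - 3)*(s - 2)*(s - 1)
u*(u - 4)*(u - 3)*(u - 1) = u^4 - 8*u^3 + 19*u^2 - 12*u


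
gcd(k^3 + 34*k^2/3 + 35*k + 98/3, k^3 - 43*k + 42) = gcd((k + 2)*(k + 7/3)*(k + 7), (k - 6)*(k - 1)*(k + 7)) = k + 7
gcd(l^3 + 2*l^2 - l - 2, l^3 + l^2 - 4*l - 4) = l^2 + 3*l + 2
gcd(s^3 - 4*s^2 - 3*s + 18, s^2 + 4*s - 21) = s - 3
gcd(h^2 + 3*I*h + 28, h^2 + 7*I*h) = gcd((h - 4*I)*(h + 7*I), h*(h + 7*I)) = h + 7*I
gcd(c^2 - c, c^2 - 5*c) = c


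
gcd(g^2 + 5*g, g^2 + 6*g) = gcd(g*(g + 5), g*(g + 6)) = g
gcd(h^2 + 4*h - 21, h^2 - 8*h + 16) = 1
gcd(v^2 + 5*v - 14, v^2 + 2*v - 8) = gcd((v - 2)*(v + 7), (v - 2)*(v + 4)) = v - 2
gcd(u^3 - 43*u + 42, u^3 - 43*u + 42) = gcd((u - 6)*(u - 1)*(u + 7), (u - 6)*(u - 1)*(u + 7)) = u^3 - 43*u + 42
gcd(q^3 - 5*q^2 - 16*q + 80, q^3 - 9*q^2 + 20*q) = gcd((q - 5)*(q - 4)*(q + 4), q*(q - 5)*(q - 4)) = q^2 - 9*q + 20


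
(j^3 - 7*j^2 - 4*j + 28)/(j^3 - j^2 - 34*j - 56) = (j - 2)/(j + 4)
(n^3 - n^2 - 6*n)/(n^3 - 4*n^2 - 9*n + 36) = n*(n + 2)/(n^2 - n - 12)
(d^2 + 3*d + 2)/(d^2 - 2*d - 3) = (d + 2)/(d - 3)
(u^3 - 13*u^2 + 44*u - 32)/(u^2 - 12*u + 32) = u - 1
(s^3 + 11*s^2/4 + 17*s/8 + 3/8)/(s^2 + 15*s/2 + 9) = (4*s^2 + 5*s + 1)/(4*(s + 6))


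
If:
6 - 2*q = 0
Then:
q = 3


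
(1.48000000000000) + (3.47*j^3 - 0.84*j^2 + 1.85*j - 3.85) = 3.47*j^3 - 0.84*j^2 + 1.85*j - 2.37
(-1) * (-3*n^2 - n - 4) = 3*n^2 + n + 4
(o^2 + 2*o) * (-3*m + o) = -3*m*o^2 - 6*m*o + o^3 + 2*o^2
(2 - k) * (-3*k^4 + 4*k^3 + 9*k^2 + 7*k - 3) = 3*k^5 - 10*k^4 - k^3 + 11*k^2 + 17*k - 6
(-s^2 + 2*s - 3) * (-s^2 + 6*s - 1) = s^4 - 8*s^3 + 16*s^2 - 20*s + 3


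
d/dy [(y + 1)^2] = 2*y + 2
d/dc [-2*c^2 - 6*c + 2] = -4*c - 6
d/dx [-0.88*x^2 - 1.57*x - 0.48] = -1.76*x - 1.57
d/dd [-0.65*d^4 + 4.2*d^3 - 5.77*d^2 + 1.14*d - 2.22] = -2.6*d^3 + 12.6*d^2 - 11.54*d + 1.14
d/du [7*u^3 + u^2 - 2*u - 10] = 21*u^2 + 2*u - 2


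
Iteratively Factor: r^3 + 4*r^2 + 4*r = (r + 2)*(r^2 + 2*r) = r*(r + 2)*(r + 2)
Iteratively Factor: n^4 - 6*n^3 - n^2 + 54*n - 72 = (n - 4)*(n^3 - 2*n^2 - 9*n + 18) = (n - 4)*(n - 2)*(n^2 - 9) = (n - 4)*(n - 3)*(n - 2)*(n + 3)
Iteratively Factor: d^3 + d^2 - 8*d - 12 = (d + 2)*(d^2 - d - 6) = (d + 2)^2*(d - 3)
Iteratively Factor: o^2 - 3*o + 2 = (o - 1)*(o - 2)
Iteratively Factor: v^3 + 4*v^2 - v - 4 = (v + 1)*(v^2 + 3*v - 4) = (v + 1)*(v + 4)*(v - 1)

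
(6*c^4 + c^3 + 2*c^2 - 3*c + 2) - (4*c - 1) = 6*c^4 + c^3 + 2*c^2 - 7*c + 3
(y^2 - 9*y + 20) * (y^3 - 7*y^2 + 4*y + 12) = y^5 - 16*y^4 + 87*y^3 - 164*y^2 - 28*y + 240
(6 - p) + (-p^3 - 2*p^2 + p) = -p^3 - 2*p^2 + 6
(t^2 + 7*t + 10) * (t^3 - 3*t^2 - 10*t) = t^5 + 4*t^4 - 21*t^3 - 100*t^2 - 100*t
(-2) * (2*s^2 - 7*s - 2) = -4*s^2 + 14*s + 4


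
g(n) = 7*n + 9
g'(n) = 7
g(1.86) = 22.02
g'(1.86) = 7.00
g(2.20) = 24.40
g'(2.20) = 7.00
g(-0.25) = 7.25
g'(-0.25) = 7.00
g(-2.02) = -5.14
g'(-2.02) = 7.00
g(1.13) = 16.91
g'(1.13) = 7.00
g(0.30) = 11.10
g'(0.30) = 7.00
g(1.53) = 19.71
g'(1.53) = 7.00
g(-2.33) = -7.31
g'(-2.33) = 7.00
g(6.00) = 51.00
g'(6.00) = 7.00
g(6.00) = 51.00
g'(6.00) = 7.00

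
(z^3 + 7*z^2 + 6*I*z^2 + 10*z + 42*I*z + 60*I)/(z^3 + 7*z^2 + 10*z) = (z + 6*I)/z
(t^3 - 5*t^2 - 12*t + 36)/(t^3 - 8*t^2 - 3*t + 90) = (t - 2)/(t - 5)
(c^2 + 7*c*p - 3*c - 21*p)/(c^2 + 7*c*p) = (c - 3)/c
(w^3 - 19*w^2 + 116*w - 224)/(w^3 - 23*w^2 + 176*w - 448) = (w - 4)/(w - 8)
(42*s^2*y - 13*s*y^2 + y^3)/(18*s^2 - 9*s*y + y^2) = y*(-7*s + y)/(-3*s + y)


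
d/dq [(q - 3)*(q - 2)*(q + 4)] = 3*q^2 - 2*q - 14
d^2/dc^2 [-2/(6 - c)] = 4/(c - 6)^3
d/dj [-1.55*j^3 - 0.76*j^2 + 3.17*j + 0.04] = -4.65*j^2 - 1.52*j + 3.17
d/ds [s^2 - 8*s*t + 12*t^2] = 2*s - 8*t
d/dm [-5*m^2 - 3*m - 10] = -10*m - 3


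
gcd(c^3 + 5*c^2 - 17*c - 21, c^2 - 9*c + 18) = c - 3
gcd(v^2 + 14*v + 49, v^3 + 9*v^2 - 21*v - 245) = v^2 + 14*v + 49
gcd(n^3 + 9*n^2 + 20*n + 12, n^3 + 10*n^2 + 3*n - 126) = n + 6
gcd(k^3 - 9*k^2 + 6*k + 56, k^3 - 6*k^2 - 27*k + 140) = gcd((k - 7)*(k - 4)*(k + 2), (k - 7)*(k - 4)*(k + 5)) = k^2 - 11*k + 28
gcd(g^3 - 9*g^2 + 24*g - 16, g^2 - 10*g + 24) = g - 4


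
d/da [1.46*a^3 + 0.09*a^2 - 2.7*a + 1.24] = 4.38*a^2 + 0.18*a - 2.7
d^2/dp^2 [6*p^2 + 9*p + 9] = 12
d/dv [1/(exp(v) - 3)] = -exp(v)/(exp(v) - 3)^2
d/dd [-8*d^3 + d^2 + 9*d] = -24*d^2 + 2*d + 9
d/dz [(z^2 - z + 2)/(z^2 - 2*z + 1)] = (-z - 3)/(z^3 - 3*z^2 + 3*z - 1)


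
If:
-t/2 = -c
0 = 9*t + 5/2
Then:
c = -5/36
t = -5/18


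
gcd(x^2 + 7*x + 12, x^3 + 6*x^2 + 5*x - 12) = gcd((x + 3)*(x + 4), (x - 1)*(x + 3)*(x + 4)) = x^2 + 7*x + 12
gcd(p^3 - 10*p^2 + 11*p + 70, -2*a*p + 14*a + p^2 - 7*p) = p - 7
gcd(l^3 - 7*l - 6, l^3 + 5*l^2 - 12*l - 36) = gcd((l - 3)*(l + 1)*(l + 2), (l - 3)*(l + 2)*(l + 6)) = l^2 - l - 6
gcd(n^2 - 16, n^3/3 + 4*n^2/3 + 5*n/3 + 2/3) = 1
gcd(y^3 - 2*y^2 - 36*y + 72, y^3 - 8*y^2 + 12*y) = y^2 - 8*y + 12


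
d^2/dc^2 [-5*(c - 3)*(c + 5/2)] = -10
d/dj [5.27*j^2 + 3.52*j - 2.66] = 10.54*j + 3.52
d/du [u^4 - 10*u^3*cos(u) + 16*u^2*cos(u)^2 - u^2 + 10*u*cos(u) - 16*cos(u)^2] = 10*u^3*sin(u) + 4*u^3 - 16*u^2*sin(2*u) - 30*u^2*cos(u) - 10*u*sin(u) + 32*u*cos(u)^2 - 2*u + 16*sin(2*u) + 10*cos(u)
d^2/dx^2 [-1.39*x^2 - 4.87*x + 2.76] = -2.78000000000000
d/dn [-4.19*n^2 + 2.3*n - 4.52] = 2.3 - 8.38*n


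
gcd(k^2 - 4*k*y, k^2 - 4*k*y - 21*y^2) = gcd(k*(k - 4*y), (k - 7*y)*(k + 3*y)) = 1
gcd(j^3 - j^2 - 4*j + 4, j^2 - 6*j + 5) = j - 1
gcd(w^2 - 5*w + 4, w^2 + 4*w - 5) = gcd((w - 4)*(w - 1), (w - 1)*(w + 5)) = w - 1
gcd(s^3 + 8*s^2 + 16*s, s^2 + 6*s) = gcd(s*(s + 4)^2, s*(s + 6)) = s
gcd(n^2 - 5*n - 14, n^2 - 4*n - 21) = n - 7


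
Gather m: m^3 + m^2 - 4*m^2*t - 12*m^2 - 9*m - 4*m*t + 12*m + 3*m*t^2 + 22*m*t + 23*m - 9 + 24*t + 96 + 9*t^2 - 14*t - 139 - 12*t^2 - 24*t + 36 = m^3 + m^2*(-4*t - 11) + m*(3*t^2 + 18*t + 26) - 3*t^2 - 14*t - 16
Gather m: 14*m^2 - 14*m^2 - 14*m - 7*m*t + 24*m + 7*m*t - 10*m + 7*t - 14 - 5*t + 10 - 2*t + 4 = 0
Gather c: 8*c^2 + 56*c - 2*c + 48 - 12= 8*c^2 + 54*c + 36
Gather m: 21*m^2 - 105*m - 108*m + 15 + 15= 21*m^2 - 213*m + 30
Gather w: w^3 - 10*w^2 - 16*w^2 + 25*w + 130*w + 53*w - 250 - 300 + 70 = w^3 - 26*w^2 + 208*w - 480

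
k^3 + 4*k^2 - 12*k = k*(k - 2)*(k + 6)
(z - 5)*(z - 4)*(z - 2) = z^3 - 11*z^2 + 38*z - 40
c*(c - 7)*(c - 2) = c^3 - 9*c^2 + 14*c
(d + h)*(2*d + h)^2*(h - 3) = 4*d^3*h - 12*d^3 + 8*d^2*h^2 - 24*d^2*h + 5*d*h^3 - 15*d*h^2 + h^4 - 3*h^3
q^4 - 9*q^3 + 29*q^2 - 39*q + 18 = (q - 3)^2*(q - 2)*(q - 1)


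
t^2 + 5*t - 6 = (t - 1)*(t + 6)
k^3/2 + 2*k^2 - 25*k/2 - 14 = (k/2 + 1/2)*(k - 4)*(k + 7)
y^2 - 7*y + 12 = (y - 4)*(y - 3)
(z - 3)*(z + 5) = z^2 + 2*z - 15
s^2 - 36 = (s - 6)*(s + 6)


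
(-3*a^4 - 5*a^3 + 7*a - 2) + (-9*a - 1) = -3*a^4 - 5*a^3 - 2*a - 3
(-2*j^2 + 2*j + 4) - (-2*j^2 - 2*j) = 4*j + 4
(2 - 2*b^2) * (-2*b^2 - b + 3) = 4*b^4 + 2*b^3 - 10*b^2 - 2*b + 6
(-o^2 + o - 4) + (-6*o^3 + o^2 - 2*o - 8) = -6*o^3 - o - 12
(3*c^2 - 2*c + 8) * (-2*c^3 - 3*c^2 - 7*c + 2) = -6*c^5 - 5*c^4 - 31*c^3 - 4*c^2 - 60*c + 16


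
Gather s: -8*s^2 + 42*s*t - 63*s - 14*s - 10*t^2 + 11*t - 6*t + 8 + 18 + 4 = -8*s^2 + s*(42*t - 77) - 10*t^2 + 5*t + 30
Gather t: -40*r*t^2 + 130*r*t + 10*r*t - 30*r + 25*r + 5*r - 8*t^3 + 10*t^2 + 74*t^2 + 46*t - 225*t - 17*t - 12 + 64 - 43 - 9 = -8*t^3 + t^2*(84 - 40*r) + t*(140*r - 196)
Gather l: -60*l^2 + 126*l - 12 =-60*l^2 + 126*l - 12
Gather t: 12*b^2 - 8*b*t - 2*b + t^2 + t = 12*b^2 - 2*b + t^2 + t*(1 - 8*b)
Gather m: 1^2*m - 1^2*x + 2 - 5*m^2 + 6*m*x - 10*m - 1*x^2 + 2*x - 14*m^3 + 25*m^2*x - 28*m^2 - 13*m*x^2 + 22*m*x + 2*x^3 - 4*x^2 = -14*m^3 + m^2*(25*x - 33) + m*(-13*x^2 + 28*x - 9) + 2*x^3 - 5*x^2 + x + 2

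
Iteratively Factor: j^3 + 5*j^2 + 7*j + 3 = (j + 3)*(j^2 + 2*j + 1) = (j + 1)*(j + 3)*(j + 1)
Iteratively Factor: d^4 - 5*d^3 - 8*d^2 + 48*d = (d)*(d^3 - 5*d^2 - 8*d + 48) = d*(d - 4)*(d^2 - d - 12) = d*(d - 4)^2*(d + 3)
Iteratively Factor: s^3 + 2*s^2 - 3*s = (s + 3)*(s^2 - s) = s*(s + 3)*(s - 1)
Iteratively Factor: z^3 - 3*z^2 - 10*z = (z - 5)*(z^2 + 2*z) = z*(z - 5)*(z + 2)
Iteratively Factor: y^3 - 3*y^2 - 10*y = (y - 5)*(y^2 + 2*y) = y*(y - 5)*(y + 2)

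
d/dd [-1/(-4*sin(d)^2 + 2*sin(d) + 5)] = 2*(1 - 4*sin(d))*cos(d)/(-4*sin(d)^2 + 2*sin(d) + 5)^2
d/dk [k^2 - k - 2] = 2*k - 1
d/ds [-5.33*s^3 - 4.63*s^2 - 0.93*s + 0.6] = -15.99*s^2 - 9.26*s - 0.93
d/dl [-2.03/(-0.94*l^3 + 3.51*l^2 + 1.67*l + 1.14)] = (-5.7246*l^2 + 14.2506*l + 3.3901)/(-0.94*l^3 + 3.51*l^2 + 1.67*l + 1.14)^2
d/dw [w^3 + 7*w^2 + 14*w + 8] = 3*w^2 + 14*w + 14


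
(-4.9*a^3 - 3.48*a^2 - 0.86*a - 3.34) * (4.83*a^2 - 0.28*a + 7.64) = -23.667*a^5 - 15.4364*a^4 - 40.6154*a^3 - 42.4786*a^2 - 5.6352*a - 25.5176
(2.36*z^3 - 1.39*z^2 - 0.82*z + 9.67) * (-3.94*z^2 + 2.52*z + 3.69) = -9.2984*z^5 + 11.4238*z^4 + 8.4364*z^3 - 45.2953*z^2 + 21.3426*z + 35.6823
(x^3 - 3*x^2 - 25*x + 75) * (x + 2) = x^4 - x^3 - 31*x^2 + 25*x + 150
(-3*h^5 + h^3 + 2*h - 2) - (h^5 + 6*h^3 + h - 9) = -4*h^5 - 5*h^3 + h + 7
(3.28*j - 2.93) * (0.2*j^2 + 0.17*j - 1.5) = 0.656*j^3 - 0.0284000000000001*j^2 - 5.4181*j + 4.395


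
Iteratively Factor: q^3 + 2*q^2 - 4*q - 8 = (q - 2)*(q^2 + 4*q + 4) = (q - 2)*(q + 2)*(q + 2)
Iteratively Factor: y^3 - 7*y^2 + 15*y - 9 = (y - 3)*(y^2 - 4*y + 3) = (y - 3)*(y - 1)*(y - 3)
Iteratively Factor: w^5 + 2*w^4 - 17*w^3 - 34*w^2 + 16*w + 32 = (w + 4)*(w^4 - 2*w^3 - 9*w^2 + 2*w + 8) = (w + 1)*(w + 4)*(w^3 - 3*w^2 - 6*w + 8) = (w + 1)*(w + 2)*(w + 4)*(w^2 - 5*w + 4) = (w - 4)*(w + 1)*(w + 2)*(w + 4)*(w - 1)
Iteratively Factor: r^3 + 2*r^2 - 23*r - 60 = (r + 3)*(r^2 - r - 20) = (r + 3)*(r + 4)*(r - 5)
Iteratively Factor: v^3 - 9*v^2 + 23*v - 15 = (v - 3)*(v^2 - 6*v + 5) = (v - 5)*(v - 3)*(v - 1)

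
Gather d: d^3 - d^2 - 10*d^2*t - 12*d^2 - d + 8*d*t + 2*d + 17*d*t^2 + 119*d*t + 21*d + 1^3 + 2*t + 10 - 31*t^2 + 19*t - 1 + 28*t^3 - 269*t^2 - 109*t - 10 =d^3 + d^2*(-10*t - 13) + d*(17*t^2 + 127*t + 22) + 28*t^3 - 300*t^2 - 88*t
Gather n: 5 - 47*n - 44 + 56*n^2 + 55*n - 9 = 56*n^2 + 8*n - 48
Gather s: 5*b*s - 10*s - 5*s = s*(5*b - 15)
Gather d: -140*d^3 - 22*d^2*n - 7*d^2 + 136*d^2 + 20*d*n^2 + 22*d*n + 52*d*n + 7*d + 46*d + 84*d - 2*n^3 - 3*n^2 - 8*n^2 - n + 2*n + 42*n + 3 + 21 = -140*d^3 + d^2*(129 - 22*n) + d*(20*n^2 + 74*n + 137) - 2*n^3 - 11*n^2 + 43*n + 24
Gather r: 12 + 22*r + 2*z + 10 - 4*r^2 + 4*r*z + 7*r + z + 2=-4*r^2 + r*(4*z + 29) + 3*z + 24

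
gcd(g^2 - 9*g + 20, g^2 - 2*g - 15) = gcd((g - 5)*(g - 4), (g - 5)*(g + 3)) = g - 5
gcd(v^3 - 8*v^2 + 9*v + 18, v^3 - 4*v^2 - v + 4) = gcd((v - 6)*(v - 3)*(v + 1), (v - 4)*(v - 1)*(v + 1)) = v + 1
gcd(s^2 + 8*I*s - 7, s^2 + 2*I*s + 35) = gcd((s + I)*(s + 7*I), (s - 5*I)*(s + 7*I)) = s + 7*I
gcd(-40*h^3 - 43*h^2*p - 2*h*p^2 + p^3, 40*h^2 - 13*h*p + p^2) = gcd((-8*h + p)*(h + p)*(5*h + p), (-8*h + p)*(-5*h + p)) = -8*h + p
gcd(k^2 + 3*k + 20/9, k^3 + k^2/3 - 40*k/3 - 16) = k + 4/3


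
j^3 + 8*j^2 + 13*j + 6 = (j + 1)^2*(j + 6)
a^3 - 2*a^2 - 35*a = a*(a - 7)*(a + 5)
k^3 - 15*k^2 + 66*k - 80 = (k - 8)*(k - 5)*(k - 2)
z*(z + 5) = z^2 + 5*z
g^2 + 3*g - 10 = (g - 2)*(g + 5)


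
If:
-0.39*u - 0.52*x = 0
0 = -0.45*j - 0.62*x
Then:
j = -1.37777777777778*x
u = -1.33333333333333*x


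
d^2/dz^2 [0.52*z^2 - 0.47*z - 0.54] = 1.04000000000000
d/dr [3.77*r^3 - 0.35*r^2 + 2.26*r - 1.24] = 11.31*r^2 - 0.7*r + 2.26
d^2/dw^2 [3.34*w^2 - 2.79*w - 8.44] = 6.68000000000000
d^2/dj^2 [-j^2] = -2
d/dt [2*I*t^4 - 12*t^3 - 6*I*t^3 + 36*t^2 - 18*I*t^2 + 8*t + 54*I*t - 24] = 8*I*t^3 + 18*t^2*(-2 - I) + 36*t*(2 - I) + 8 + 54*I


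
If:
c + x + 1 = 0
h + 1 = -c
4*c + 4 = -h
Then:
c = -1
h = 0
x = 0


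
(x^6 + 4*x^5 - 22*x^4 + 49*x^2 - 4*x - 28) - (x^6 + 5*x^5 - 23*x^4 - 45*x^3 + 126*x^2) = -x^5 + x^4 + 45*x^3 - 77*x^2 - 4*x - 28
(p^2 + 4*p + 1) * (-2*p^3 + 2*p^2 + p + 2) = -2*p^5 - 6*p^4 + 7*p^3 + 8*p^2 + 9*p + 2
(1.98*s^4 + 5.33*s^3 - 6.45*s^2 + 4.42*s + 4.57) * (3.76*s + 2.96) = 7.4448*s^5 + 25.9016*s^4 - 8.4752*s^3 - 2.4728*s^2 + 30.2664*s + 13.5272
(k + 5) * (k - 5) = k^2 - 25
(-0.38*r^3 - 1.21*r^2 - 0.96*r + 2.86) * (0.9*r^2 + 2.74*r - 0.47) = -0.342*r^5 - 2.1302*r^4 - 4.0008*r^3 + 0.5123*r^2 + 8.2876*r - 1.3442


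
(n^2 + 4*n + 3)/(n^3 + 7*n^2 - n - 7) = (n + 3)/(n^2 + 6*n - 7)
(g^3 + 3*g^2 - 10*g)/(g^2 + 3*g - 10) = g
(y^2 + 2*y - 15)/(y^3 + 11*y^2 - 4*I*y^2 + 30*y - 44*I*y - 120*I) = (y - 3)/(y^2 + y*(6 - 4*I) - 24*I)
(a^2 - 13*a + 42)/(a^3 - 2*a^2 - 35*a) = (a - 6)/(a*(a + 5))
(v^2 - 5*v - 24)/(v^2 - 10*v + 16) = (v + 3)/(v - 2)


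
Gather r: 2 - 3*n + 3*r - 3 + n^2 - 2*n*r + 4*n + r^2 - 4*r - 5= n^2 + n + r^2 + r*(-2*n - 1) - 6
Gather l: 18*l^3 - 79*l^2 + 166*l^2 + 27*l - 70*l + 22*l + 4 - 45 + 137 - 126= 18*l^3 + 87*l^2 - 21*l - 30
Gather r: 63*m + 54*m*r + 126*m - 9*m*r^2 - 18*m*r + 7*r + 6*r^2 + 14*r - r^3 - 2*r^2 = 189*m - r^3 + r^2*(4 - 9*m) + r*(36*m + 21)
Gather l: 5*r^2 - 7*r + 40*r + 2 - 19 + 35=5*r^2 + 33*r + 18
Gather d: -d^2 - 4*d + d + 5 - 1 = -d^2 - 3*d + 4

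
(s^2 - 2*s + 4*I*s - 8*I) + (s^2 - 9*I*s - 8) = 2*s^2 - 2*s - 5*I*s - 8 - 8*I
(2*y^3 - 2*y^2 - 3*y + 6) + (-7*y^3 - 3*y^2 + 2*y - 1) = -5*y^3 - 5*y^2 - y + 5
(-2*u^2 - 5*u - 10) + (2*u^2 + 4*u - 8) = -u - 18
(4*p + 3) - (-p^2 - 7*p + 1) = p^2 + 11*p + 2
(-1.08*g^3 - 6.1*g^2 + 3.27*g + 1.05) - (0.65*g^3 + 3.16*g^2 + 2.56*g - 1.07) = -1.73*g^3 - 9.26*g^2 + 0.71*g + 2.12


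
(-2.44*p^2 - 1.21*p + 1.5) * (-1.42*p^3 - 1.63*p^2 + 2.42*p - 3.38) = 3.4648*p^5 + 5.6954*p^4 - 6.0625*p^3 + 2.874*p^2 + 7.7198*p - 5.07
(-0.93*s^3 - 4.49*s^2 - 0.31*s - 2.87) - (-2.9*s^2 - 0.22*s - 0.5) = -0.93*s^3 - 1.59*s^2 - 0.09*s - 2.37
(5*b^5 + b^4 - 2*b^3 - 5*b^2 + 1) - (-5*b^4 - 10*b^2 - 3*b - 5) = 5*b^5 + 6*b^4 - 2*b^3 + 5*b^2 + 3*b + 6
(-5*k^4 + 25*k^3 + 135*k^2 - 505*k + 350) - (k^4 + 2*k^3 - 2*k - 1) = -6*k^4 + 23*k^3 + 135*k^2 - 503*k + 351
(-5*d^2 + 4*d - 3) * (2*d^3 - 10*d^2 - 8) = -10*d^5 + 58*d^4 - 46*d^3 + 70*d^2 - 32*d + 24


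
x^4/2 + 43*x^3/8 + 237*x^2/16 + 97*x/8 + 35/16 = (x/2 + 1/2)*(x + 1/4)*(x + 5/2)*(x + 7)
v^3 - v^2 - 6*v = v*(v - 3)*(v + 2)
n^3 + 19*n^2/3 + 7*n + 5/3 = (n + 1/3)*(n + 1)*(n + 5)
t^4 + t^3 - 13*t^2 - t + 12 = (t - 3)*(t - 1)*(t + 1)*(t + 4)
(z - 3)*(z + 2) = z^2 - z - 6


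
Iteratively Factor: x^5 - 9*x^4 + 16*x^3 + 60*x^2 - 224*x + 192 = (x - 2)*(x^4 - 7*x^3 + 2*x^2 + 64*x - 96) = (x - 4)*(x - 2)*(x^3 - 3*x^2 - 10*x + 24) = (x - 4)^2*(x - 2)*(x^2 + x - 6) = (x - 4)^2*(x - 2)*(x + 3)*(x - 2)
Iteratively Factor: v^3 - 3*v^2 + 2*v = (v)*(v^2 - 3*v + 2) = v*(v - 1)*(v - 2)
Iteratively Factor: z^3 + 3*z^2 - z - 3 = (z + 3)*(z^2 - 1) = (z - 1)*(z + 3)*(z + 1)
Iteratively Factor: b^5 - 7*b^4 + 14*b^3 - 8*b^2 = (b)*(b^4 - 7*b^3 + 14*b^2 - 8*b) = b*(b - 2)*(b^3 - 5*b^2 + 4*b) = b*(b - 4)*(b - 2)*(b^2 - b) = b*(b - 4)*(b - 2)*(b - 1)*(b)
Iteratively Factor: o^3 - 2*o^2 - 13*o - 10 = (o + 1)*(o^2 - 3*o - 10) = (o - 5)*(o + 1)*(o + 2)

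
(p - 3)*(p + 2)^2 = p^3 + p^2 - 8*p - 12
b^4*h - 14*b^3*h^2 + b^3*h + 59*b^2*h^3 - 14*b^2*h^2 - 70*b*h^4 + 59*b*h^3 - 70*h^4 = (b - 7*h)*(b - 5*h)*(b - 2*h)*(b*h + h)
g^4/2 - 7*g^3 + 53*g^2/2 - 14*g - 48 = (g/2 + 1/2)*(g - 8)*(g - 4)*(g - 3)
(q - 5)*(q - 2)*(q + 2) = q^3 - 5*q^2 - 4*q + 20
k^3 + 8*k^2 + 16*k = k*(k + 4)^2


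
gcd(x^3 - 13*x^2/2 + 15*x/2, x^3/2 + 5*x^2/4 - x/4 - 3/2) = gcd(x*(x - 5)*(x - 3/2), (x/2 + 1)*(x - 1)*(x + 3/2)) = 1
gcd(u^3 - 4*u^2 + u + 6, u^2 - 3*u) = u - 3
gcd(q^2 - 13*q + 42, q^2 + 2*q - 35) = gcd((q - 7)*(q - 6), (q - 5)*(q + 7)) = 1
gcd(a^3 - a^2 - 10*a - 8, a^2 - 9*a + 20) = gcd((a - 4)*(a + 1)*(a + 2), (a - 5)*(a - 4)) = a - 4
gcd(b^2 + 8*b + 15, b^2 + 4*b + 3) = b + 3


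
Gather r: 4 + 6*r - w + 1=6*r - w + 5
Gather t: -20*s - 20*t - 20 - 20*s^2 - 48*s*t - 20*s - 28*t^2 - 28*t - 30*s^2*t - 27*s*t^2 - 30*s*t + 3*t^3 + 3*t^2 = -20*s^2 - 40*s + 3*t^3 + t^2*(-27*s - 25) + t*(-30*s^2 - 78*s - 48) - 20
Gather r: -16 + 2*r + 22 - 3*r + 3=9 - r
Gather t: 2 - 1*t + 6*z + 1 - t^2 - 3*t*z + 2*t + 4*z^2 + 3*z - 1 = -t^2 + t*(1 - 3*z) + 4*z^2 + 9*z + 2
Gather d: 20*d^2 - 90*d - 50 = 20*d^2 - 90*d - 50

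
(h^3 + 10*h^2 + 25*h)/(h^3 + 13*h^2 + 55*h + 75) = h/(h + 3)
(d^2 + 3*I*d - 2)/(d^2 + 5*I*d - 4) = (d + 2*I)/(d + 4*I)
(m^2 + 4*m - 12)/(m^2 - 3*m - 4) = (-m^2 - 4*m + 12)/(-m^2 + 3*m + 4)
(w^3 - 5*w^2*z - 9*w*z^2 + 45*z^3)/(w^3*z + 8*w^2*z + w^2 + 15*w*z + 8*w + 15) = (w^3 - 5*w^2*z - 9*w*z^2 + 45*z^3)/(w^3*z + 8*w^2*z + w^2 + 15*w*z + 8*w + 15)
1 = 1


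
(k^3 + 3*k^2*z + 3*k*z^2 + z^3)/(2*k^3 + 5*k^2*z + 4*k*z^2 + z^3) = (k + z)/(2*k + z)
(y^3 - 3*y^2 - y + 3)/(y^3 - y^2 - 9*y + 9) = (y + 1)/(y + 3)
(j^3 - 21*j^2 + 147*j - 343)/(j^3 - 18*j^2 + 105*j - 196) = (j - 7)/(j - 4)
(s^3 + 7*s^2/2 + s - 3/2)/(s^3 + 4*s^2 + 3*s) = (s - 1/2)/s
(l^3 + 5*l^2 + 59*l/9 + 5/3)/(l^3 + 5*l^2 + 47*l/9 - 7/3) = (9*l^2 + 18*l + 5)/(9*l^2 + 18*l - 7)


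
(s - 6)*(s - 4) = s^2 - 10*s + 24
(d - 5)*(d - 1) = d^2 - 6*d + 5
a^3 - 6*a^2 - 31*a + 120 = (a - 8)*(a - 3)*(a + 5)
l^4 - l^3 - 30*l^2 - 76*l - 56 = (l - 7)*(l + 2)^3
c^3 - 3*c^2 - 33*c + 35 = (c - 7)*(c - 1)*(c + 5)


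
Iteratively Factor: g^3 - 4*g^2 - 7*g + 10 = (g + 2)*(g^2 - 6*g + 5) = (g - 1)*(g + 2)*(g - 5)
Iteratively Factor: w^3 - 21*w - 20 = (w + 4)*(w^2 - 4*w - 5) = (w - 5)*(w + 4)*(w + 1)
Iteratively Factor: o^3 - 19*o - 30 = (o + 2)*(o^2 - 2*o - 15) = (o - 5)*(o + 2)*(o + 3)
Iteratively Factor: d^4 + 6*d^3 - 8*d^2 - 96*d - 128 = (d + 4)*(d^3 + 2*d^2 - 16*d - 32) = (d + 2)*(d + 4)*(d^2 - 16) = (d - 4)*(d + 2)*(d + 4)*(d + 4)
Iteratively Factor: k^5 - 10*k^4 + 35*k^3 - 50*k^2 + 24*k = (k - 1)*(k^4 - 9*k^3 + 26*k^2 - 24*k) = (k - 4)*(k - 1)*(k^3 - 5*k^2 + 6*k) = (k - 4)*(k - 3)*(k - 1)*(k^2 - 2*k) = (k - 4)*(k - 3)*(k - 2)*(k - 1)*(k)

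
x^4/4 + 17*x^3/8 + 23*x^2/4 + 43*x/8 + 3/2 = (x/4 + 1)*(x + 1/2)*(x + 1)*(x + 3)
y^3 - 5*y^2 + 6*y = y*(y - 3)*(y - 2)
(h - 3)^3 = h^3 - 9*h^2 + 27*h - 27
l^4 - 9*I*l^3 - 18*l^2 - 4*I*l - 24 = (l - 6*I)*(l - 2*I)^2*(l + I)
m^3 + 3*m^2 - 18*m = m*(m - 3)*(m + 6)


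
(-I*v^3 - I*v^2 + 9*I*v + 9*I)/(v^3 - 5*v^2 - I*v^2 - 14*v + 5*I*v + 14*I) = I*(-v^3 - v^2 + 9*v + 9)/(v^3 - v^2*(5 + I) + v*(-14 + 5*I) + 14*I)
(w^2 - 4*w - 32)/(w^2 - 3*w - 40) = (w + 4)/(w + 5)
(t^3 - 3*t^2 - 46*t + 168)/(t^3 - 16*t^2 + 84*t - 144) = (t + 7)/(t - 6)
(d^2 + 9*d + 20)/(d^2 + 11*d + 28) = (d + 5)/(d + 7)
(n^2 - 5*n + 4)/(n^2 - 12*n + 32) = (n - 1)/(n - 8)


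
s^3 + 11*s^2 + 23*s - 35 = (s - 1)*(s + 5)*(s + 7)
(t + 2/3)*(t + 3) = t^2 + 11*t/3 + 2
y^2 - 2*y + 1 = (y - 1)^2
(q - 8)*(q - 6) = q^2 - 14*q + 48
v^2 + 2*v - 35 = (v - 5)*(v + 7)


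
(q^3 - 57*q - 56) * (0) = 0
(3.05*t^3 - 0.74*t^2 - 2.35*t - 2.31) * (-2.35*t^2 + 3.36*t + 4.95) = -7.1675*t^5 + 11.987*t^4 + 18.1336*t^3 - 6.1305*t^2 - 19.3941*t - 11.4345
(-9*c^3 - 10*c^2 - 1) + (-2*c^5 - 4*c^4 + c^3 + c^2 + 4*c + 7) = -2*c^5 - 4*c^4 - 8*c^3 - 9*c^2 + 4*c + 6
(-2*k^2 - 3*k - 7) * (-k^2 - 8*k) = 2*k^4 + 19*k^3 + 31*k^2 + 56*k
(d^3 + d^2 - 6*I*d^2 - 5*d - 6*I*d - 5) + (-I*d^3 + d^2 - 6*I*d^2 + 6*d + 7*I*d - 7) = d^3 - I*d^3 + 2*d^2 - 12*I*d^2 + d + I*d - 12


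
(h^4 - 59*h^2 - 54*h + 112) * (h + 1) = h^5 + h^4 - 59*h^3 - 113*h^2 + 58*h + 112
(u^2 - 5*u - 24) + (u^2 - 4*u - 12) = 2*u^2 - 9*u - 36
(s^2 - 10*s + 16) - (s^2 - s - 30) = 46 - 9*s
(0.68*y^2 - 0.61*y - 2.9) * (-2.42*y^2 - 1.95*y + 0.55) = -1.6456*y^4 + 0.1502*y^3 + 8.5815*y^2 + 5.3195*y - 1.595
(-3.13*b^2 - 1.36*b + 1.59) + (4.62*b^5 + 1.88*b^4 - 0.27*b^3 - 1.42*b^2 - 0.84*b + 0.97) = 4.62*b^5 + 1.88*b^4 - 0.27*b^3 - 4.55*b^2 - 2.2*b + 2.56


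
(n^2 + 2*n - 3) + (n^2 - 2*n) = 2*n^2 - 3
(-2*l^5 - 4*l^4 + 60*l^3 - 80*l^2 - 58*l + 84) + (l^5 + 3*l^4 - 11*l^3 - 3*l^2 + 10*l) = -l^5 - l^4 + 49*l^3 - 83*l^2 - 48*l + 84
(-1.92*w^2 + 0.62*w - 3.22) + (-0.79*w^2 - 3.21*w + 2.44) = -2.71*w^2 - 2.59*w - 0.78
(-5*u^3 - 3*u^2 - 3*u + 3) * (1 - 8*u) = 40*u^4 + 19*u^3 + 21*u^2 - 27*u + 3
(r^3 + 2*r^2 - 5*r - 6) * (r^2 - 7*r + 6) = r^5 - 5*r^4 - 13*r^3 + 41*r^2 + 12*r - 36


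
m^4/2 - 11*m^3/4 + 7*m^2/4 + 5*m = m*(m/2 + 1/2)*(m - 4)*(m - 5/2)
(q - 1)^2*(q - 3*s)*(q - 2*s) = q^4 - 5*q^3*s - 2*q^3 + 6*q^2*s^2 + 10*q^2*s + q^2 - 12*q*s^2 - 5*q*s + 6*s^2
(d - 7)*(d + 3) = d^2 - 4*d - 21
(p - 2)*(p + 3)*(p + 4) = p^3 + 5*p^2 - 2*p - 24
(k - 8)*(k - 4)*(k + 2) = k^3 - 10*k^2 + 8*k + 64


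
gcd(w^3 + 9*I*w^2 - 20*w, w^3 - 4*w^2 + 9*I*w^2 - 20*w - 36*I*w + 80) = w^2 + 9*I*w - 20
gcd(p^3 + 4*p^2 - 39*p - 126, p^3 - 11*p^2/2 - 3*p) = p - 6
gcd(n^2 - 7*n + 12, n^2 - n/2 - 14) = n - 4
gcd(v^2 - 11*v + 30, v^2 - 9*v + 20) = v - 5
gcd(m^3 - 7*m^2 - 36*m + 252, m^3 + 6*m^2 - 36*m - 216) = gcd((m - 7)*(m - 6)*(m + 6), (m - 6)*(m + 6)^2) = m^2 - 36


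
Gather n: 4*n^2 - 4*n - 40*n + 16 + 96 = 4*n^2 - 44*n + 112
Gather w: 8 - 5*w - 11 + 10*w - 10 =5*w - 13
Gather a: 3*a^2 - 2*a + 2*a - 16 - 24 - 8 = 3*a^2 - 48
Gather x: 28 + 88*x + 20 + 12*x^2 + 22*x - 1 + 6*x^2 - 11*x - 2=18*x^2 + 99*x + 45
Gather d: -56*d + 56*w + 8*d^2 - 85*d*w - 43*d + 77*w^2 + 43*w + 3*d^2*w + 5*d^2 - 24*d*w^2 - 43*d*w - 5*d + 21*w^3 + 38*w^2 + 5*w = d^2*(3*w + 13) + d*(-24*w^2 - 128*w - 104) + 21*w^3 + 115*w^2 + 104*w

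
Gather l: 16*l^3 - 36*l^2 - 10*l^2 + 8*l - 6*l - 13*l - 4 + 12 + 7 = 16*l^3 - 46*l^2 - 11*l + 15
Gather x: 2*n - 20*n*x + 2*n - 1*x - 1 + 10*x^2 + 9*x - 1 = 4*n + 10*x^2 + x*(8 - 20*n) - 2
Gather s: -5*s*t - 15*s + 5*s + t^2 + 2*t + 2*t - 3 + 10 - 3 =s*(-5*t - 10) + t^2 + 4*t + 4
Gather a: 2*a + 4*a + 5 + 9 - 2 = 6*a + 12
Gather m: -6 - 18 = -24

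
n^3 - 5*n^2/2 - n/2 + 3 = (n - 2)*(n - 3/2)*(n + 1)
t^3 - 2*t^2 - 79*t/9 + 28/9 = (t - 4)*(t - 1/3)*(t + 7/3)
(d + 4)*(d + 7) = d^2 + 11*d + 28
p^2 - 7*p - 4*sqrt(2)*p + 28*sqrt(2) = (p - 7)*(p - 4*sqrt(2))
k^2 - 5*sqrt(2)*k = k*(k - 5*sqrt(2))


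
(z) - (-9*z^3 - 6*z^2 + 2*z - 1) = 9*z^3 + 6*z^2 - z + 1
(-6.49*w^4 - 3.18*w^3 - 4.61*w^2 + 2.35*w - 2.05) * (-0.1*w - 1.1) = 0.649*w^5 + 7.457*w^4 + 3.959*w^3 + 4.836*w^2 - 2.38*w + 2.255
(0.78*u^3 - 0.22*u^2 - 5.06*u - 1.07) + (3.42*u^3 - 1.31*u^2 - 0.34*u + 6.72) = 4.2*u^3 - 1.53*u^2 - 5.4*u + 5.65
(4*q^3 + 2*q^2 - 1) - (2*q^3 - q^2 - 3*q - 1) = 2*q^3 + 3*q^2 + 3*q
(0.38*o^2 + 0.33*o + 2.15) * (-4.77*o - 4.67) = -1.8126*o^3 - 3.3487*o^2 - 11.7966*o - 10.0405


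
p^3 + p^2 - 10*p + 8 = (p - 2)*(p - 1)*(p + 4)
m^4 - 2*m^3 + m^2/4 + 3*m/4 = m*(m - 3/2)*(m - 1)*(m + 1/2)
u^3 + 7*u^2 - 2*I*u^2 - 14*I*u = u*(u + 7)*(u - 2*I)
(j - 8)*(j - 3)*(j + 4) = j^3 - 7*j^2 - 20*j + 96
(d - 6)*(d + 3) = d^2 - 3*d - 18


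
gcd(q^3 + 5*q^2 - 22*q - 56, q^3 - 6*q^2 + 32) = q^2 - 2*q - 8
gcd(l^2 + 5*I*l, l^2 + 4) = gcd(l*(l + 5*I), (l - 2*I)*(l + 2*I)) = 1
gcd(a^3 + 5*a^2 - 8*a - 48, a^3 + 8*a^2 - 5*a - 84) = a^2 + a - 12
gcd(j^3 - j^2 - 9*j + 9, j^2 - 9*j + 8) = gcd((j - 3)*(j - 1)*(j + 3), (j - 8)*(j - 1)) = j - 1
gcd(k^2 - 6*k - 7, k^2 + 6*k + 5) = k + 1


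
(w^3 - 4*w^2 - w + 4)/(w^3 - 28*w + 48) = (w^2 - 1)/(w^2 + 4*w - 12)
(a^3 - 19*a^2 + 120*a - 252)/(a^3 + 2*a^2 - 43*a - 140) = (a^2 - 12*a + 36)/(a^2 + 9*a + 20)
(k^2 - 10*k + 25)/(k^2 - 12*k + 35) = (k - 5)/(k - 7)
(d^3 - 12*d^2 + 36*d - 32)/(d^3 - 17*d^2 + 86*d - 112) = (d - 2)/(d - 7)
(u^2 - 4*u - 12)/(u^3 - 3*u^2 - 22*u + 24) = (u + 2)/(u^2 + 3*u - 4)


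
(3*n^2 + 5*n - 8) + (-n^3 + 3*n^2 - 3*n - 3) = -n^3 + 6*n^2 + 2*n - 11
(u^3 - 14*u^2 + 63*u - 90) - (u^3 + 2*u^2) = -16*u^2 + 63*u - 90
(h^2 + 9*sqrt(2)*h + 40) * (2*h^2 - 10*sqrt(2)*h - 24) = 2*h^4 + 8*sqrt(2)*h^3 - 124*h^2 - 616*sqrt(2)*h - 960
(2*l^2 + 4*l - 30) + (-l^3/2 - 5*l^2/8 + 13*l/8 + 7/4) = -l^3/2 + 11*l^2/8 + 45*l/8 - 113/4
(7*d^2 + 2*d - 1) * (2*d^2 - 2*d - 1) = 14*d^4 - 10*d^3 - 13*d^2 + 1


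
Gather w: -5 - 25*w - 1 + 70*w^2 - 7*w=70*w^2 - 32*w - 6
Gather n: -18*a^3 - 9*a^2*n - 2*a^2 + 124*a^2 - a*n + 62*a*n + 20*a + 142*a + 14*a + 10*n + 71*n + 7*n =-18*a^3 + 122*a^2 + 176*a + n*(-9*a^2 + 61*a + 88)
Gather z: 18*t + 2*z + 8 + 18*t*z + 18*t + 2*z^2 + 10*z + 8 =36*t + 2*z^2 + z*(18*t + 12) + 16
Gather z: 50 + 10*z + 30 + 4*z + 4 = 14*z + 84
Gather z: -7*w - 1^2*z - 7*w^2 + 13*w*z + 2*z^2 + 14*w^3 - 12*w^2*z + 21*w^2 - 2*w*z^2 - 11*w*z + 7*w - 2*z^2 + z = 14*w^3 + 14*w^2 - 2*w*z^2 + z*(-12*w^2 + 2*w)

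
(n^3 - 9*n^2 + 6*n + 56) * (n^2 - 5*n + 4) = n^5 - 14*n^4 + 55*n^3 - 10*n^2 - 256*n + 224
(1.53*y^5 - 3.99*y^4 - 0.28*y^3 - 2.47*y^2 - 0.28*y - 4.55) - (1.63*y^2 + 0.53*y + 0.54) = 1.53*y^5 - 3.99*y^4 - 0.28*y^3 - 4.1*y^2 - 0.81*y - 5.09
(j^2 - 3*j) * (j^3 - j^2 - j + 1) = j^5 - 4*j^4 + 2*j^3 + 4*j^2 - 3*j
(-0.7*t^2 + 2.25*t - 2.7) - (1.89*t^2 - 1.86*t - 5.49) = -2.59*t^2 + 4.11*t + 2.79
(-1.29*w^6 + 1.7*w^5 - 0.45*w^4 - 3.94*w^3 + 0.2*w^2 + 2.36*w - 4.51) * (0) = 0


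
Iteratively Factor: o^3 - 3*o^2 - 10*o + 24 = (o - 4)*(o^2 + o - 6) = (o - 4)*(o + 3)*(o - 2)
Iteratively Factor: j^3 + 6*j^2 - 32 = (j + 4)*(j^2 + 2*j - 8) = (j - 2)*(j + 4)*(j + 4)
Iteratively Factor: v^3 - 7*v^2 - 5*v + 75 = (v - 5)*(v^2 - 2*v - 15) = (v - 5)^2*(v + 3)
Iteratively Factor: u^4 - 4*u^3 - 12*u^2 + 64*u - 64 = (u + 4)*(u^3 - 8*u^2 + 20*u - 16) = (u - 2)*(u + 4)*(u^2 - 6*u + 8) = (u - 4)*(u - 2)*(u + 4)*(u - 2)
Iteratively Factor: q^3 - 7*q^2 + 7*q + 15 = (q - 5)*(q^2 - 2*q - 3) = (q - 5)*(q - 3)*(q + 1)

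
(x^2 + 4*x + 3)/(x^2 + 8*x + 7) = (x + 3)/(x + 7)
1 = 1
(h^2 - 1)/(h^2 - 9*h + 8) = (h + 1)/(h - 8)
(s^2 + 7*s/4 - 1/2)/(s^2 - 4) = (s - 1/4)/(s - 2)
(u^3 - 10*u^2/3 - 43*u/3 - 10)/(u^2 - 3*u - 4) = (u^2 - 13*u/3 - 10)/(u - 4)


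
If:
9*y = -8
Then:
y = -8/9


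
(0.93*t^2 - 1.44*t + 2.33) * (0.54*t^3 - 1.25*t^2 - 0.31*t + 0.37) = 0.5022*t^5 - 1.9401*t^4 + 2.7699*t^3 - 2.122*t^2 - 1.2551*t + 0.8621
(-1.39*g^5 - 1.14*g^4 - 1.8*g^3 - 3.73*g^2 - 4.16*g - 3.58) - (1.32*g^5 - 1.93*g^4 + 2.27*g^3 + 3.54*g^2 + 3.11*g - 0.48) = -2.71*g^5 + 0.79*g^4 - 4.07*g^3 - 7.27*g^2 - 7.27*g - 3.1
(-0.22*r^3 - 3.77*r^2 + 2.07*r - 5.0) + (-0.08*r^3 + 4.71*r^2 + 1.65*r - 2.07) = -0.3*r^3 + 0.94*r^2 + 3.72*r - 7.07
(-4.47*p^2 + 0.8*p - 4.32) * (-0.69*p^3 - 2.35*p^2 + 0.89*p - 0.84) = 3.0843*p^5 + 9.9525*p^4 - 2.8775*p^3 + 14.6188*p^2 - 4.5168*p + 3.6288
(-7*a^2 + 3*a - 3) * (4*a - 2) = -28*a^3 + 26*a^2 - 18*a + 6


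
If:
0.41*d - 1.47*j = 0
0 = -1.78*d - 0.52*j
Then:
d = 0.00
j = 0.00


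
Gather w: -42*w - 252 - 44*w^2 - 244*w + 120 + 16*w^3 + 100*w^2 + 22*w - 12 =16*w^3 + 56*w^2 - 264*w - 144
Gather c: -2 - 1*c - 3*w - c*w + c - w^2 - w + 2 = -c*w - w^2 - 4*w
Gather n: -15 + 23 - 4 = 4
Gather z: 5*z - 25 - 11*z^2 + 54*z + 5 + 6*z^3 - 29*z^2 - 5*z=6*z^3 - 40*z^2 + 54*z - 20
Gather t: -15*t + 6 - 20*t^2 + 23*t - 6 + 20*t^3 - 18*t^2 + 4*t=20*t^3 - 38*t^2 + 12*t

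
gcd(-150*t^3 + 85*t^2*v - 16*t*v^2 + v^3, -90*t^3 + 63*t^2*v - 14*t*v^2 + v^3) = 30*t^2 - 11*t*v + v^2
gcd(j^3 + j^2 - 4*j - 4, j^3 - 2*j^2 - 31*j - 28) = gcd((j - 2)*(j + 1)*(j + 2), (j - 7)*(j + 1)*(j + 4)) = j + 1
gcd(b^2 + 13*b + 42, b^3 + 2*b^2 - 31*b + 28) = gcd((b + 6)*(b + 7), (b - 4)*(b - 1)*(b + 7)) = b + 7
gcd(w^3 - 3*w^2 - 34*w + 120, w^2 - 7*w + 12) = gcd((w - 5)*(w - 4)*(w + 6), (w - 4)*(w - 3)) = w - 4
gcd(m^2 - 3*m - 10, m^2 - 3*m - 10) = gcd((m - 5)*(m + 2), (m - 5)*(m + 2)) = m^2 - 3*m - 10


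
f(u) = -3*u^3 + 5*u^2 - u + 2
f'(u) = -9*u^2 + 10*u - 1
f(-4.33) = 343.62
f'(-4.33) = -213.04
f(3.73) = -87.85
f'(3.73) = -88.92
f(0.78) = 2.84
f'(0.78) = 1.32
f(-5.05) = 520.93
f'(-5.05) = -281.02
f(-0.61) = 5.15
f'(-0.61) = -10.45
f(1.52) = 1.50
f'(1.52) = -6.59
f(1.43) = 2.02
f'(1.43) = -5.10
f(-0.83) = 7.99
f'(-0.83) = -15.50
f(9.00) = -1789.00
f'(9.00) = -640.00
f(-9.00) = 2603.00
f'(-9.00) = -820.00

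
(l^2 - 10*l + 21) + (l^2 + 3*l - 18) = 2*l^2 - 7*l + 3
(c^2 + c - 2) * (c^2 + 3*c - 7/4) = c^4 + 4*c^3 - 3*c^2/4 - 31*c/4 + 7/2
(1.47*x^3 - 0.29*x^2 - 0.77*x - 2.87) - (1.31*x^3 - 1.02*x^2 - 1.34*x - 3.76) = 0.16*x^3 + 0.73*x^2 + 0.57*x + 0.89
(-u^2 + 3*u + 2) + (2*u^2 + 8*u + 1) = u^2 + 11*u + 3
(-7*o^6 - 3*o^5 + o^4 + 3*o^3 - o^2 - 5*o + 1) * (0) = 0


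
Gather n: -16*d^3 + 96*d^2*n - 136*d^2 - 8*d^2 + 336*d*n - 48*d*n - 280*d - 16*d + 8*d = -16*d^3 - 144*d^2 - 288*d + n*(96*d^2 + 288*d)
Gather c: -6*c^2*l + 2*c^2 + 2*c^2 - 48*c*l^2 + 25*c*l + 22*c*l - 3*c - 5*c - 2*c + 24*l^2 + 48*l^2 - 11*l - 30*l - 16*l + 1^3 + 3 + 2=c^2*(4 - 6*l) + c*(-48*l^2 + 47*l - 10) + 72*l^2 - 57*l + 6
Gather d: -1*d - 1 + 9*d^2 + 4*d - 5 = 9*d^2 + 3*d - 6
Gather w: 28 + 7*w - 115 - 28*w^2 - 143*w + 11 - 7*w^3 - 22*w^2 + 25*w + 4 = -7*w^3 - 50*w^2 - 111*w - 72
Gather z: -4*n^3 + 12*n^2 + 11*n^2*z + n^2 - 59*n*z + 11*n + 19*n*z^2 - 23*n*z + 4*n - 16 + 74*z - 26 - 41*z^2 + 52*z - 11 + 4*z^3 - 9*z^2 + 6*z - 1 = -4*n^3 + 13*n^2 + 15*n + 4*z^3 + z^2*(19*n - 50) + z*(11*n^2 - 82*n + 132) - 54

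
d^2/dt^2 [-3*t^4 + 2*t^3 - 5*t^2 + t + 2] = -36*t^2 + 12*t - 10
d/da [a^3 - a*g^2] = 3*a^2 - g^2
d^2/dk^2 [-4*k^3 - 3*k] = -24*k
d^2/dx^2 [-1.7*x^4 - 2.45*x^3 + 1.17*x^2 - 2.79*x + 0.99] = -20.4*x^2 - 14.7*x + 2.34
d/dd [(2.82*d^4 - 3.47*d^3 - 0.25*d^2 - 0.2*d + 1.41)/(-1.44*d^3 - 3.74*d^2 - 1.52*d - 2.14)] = (-4.0608*d^6 - 21.0936*d^5 - 0.241399999999999*d^4 - 14.1664*d^3 + 28.0006*d^2 + 11.6168*d + 2.5712)/(2.0736*d^6 + 10.7712*d^5 + 18.3652*d^4 + 17.5328*d^3 + 18.3176*d^2 + 6.5056*d + 4.5796)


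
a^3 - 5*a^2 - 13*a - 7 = (a - 7)*(a + 1)^2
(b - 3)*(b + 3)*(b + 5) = b^3 + 5*b^2 - 9*b - 45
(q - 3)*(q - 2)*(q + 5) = q^3 - 19*q + 30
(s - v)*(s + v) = s^2 - v^2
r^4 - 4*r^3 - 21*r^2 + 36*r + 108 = (r - 6)*(r - 3)*(r + 2)*(r + 3)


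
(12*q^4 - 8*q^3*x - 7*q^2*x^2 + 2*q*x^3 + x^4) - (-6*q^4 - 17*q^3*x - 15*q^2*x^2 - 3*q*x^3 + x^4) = 18*q^4 + 9*q^3*x + 8*q^2*x^2 + 5*q*x^3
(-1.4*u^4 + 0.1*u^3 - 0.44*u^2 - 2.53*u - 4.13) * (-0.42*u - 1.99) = 0.588*u^5 + 2.744*u^4 - 0.0142*u^3 + 1.9382*u^2 + 6.7693*u + 8.2187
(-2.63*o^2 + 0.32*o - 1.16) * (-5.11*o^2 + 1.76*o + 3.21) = 13.4393*o^4 - 6.264*o^3 - 1.9515*o^2 - 1.0144*o - 3.7236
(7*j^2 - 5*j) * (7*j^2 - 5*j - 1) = 49*j^4 - 70*j^3 + 18*j^2 + 5*j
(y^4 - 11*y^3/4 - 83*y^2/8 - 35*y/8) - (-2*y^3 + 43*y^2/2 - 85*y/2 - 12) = y^4 - 3*y^3/4 - 255*y^2/8 + 305*y/8 + 12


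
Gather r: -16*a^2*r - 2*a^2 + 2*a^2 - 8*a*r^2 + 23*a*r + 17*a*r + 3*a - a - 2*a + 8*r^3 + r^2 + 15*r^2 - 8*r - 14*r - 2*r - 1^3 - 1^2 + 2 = 8*r^3 + r^2*(16 - 8*a) + r*(-16*a^2 + 40*a - 24)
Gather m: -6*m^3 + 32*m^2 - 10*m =-6*m^3 + 32*m^2 - 10*m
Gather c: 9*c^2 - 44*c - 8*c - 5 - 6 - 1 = 9*c^2 - 52*c - 12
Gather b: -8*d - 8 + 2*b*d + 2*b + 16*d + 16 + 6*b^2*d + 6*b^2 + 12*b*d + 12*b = b^2*(6*d + 6) + b*(14*d + 14) + 8*d + 8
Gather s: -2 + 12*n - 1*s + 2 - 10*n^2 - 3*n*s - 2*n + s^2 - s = -10*n^2 + 10*n + s^2 + s*(-3*n - 2)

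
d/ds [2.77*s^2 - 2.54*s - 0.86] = 5.54*s - 2.54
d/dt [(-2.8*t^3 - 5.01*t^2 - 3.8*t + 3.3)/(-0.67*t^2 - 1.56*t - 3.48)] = (1.876*t^4 + 8.736*t^3 + 34.5016*t^2 + 39.2916*t + 18.372)/(0.4489*t^4 + 2.0904*t^3 + 7.0968*t^2 + 10.8576*t + 12.1104)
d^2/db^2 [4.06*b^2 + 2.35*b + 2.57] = 8.12000000000000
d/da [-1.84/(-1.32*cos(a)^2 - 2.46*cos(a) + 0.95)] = (4.8576*cos(a) + 4.5264)*sin(a)/(1.32*cos(a)^2 + 2.46*cos(a) - 0.95)^2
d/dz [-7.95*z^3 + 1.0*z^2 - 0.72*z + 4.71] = -23.85*z^2 + 2.0*z - 0.72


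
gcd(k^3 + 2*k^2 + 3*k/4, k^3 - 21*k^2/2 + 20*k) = k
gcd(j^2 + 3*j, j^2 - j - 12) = j + 3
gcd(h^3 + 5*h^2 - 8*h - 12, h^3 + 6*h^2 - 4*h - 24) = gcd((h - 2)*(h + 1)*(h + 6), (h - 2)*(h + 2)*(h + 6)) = h^2 + 4*h - 12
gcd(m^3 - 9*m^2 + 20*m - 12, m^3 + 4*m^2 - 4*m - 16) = m - 2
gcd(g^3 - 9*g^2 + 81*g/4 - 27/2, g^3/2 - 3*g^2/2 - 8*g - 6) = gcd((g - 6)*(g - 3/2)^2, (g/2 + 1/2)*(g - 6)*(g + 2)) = g - 6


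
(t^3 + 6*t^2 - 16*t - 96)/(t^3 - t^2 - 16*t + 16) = (t + 6)/(t - 1)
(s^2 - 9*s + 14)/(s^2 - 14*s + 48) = (s^2 - 9*s + 14)/(s^2 - 14*s + 48)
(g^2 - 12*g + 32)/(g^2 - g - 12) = (g - 8)/(g + 3)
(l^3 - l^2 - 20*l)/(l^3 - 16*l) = (l - 5)/(l - 4)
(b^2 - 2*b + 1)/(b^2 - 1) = (b - 1)/(b + 1)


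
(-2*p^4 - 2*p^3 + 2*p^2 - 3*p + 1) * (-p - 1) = 2*p^5 + 4*p^4 + p^2 + 2*p - 1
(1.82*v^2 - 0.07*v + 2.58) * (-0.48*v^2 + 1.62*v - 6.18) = -0.8736*v^4 + 2.982*v^3 - 12.5994*v^2 + 4.6122*v - 15.9444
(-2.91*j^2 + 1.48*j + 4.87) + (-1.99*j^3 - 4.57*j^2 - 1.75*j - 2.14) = -1.99*j^3 - 7.48*j^2 - 0.27*j + 2.73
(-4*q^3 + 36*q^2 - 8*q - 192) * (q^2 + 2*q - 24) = -4*q^5 + 28*q^4 + 160*q^3 - 1072*q^2 - 192*q + 4608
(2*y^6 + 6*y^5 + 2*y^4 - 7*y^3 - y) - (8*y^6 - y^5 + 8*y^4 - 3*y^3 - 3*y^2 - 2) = -6*y^6 + 7*y^5 - 6*y^4 - 4*y^3 + 3*y^2 - y + 2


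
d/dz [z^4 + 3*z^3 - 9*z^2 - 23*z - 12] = 4*z^3 + 9*z^2 - 18*z - 23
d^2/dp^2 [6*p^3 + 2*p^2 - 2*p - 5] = 36*p + 4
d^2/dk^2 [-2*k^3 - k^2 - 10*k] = -12*k - 2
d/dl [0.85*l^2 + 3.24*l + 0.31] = 1.7*l + 3.24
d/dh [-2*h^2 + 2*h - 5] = 2 - 4*h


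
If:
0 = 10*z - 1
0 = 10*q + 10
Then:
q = -1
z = 1/10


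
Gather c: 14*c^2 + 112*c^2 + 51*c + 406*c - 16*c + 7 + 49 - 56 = 126*c^2 + 441*c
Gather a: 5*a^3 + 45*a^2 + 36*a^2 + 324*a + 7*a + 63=5*a^3 + 81*a^2 + 331*a + 63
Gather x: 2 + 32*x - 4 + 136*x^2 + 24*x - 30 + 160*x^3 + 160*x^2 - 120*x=160*x^3 + 296*x^2 - 64*x - 32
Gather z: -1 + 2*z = 2*z - 1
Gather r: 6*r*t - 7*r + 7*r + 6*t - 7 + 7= 6*r*t + 6*t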